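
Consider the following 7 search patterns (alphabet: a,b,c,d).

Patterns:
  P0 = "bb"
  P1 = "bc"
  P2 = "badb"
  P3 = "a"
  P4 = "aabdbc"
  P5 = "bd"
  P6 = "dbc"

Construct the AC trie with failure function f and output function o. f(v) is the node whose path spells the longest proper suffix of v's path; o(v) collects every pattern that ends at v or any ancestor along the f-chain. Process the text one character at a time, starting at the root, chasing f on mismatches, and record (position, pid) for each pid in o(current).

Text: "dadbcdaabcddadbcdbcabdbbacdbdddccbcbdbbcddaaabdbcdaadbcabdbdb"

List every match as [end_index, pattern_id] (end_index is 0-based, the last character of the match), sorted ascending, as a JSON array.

Build automaton:
Trie nodes:
  0='ε' goto a→7 b→1 d→14
  1='b' goto a→4 b→2 c→3 d→13
  2='bb' goto ·  ←P0
  3='bc' goto ·  ←P1
  4='ba' goto d→5
  5='bad' goto b→6
  6='badb' goto ·  ←P2
  7='a' goto a→8  ←P3
  8='aa' goto b→9
  9='aab' goto d→10
  10='aabd' goto b→11
  11='aabdb' goto c→12
  12='aabdbc' goto ·  ←P4
  13='bd' goto ·  ←P5
  14='d' goto b→15
  15='db' goto c→16
  16='dbc' goto ·  ←P6

Failure links (BFS by depth):
  fail(1) 'b': from fail(0)=0 chase 'b': 0 ⇒ 0;  out=∅∪out(0)=∅
  fail(7) 'a': from fail(0)=0 chase 'a': 0 ⇒ 0;  out={3}∪out(0)={3}
  fail(14) 'd': from fail(0)=0 chase 'd': 0 ⇒ 0;  out=∅∪out(0)=∅
  fail(2) 'bb': from fail(1)=0 chase 'b': 0 ⇒ 1;  out={0}∪out(1)={0}
  fail(3) 'bc': from fail(1)=0 chase 'c': 0 ⇒ 0;  out={1}∪out(0)={1}
  fail(4) 'ba': from fail(1)=0 chase 'a': 0 ⇒ 7;  out=∅∪out(7)={3}
  fail(8) 'aa': from fail(7)=0 chase 'a': 0 ⇒ 7;  out=∅∪out(7)={3}
  fail(13) 'bd': from fail(1)=0 chase 'd': 0 ⇒ 14;  out={5}∪out(14)={5}
  fail(15) 'db': from fail(14)=0 chase 'b': 0 ⇒ 1;  out=∅∪out(1)=∅
  fail(5) 'bad': from fail(4)=7 chase 'd': 7→0 ⇒ 14;  out=∅∪out(14)=∅
  fail(9) 'aab': from fail(8)=7 chase 'b': 7→0 ⇒ 1;  out=∅∪out(1)=∅
  fail(16) 'dbc': from fail(15)=1 chase 'c': 1 ⇒ 3;  out={6}∪out(3)={1,6}
  fail(6) 'badb': from fail(5)=14 chase 'b': 14 ⇒ 15;  out={2}∪out(15)={2}
  fail(10) 'aabd': from fail(9)=1 chase 'd': 1 ⇒ 13;  out=∅∪out(13)={5}
  fail(11) 'aabdb': from fail(10)=13 chase 'b': 13→14 ⇒ 15;  out=∅∪out(15)=∅
  fail(12) 'aabdbc': from fail(11)=15 chase 'c': 15 ⇒ 16;  out={4}∪out(16)={1,4,6}

Text stream:
i=0 'd': node 0→14
i=1 'a': node 14→7 (fail-walked)  ** P3@[1:1]
i=2 'd': node 7→14 (fail-walked)
i=3 'b': node 14→15
i=4 'c': node 15→16  ** P1@[3:4],P6@[2:4]
i=5 'd': node 16→14 (fail-walked)
i=6 'a': node 14→7 (fail-walked)  ** P3@[6:6]
i=7 'a': node 7→8  ** P3@[7:7]
i=8 'b': node 8→9
i=9 'c': node 9→3 (fail-walked)  ** P1@[8:9]
i=10 'd': node 3→14 (fail-walked)
i=11 'd': node 14→14 (fail-walked)
i=12 'a': node 14→7 (fail-walked)  ** P3@[12:12]
i=13 'd': node 7→14 (fail-walked)
i=14 'b': node 14→15
i=15 'c': node 15→16  ** P1@[14:15],P6@[13:15]
i=16 'd': node 16→14 (fail-walked)
i=17 'b': node 14→15
i=18 'c': node 15→16  ** P1@[17:18],P6@[16:18]
i=19 'a': node 16→7 (fail-walked)  ** P3@[19:19]
i=20 'b': node 7→1 (fail-walked)
i=21 'd': node 1→13  ** P5@[20:21]
i=22 'b': node 13→15 (fail-walked)
i=23 'b': node 15→2 (fail-walked)  ** P0@[22:23]
i=24 'a': node 2→4 (fail-walked)  ** P3@[24:24]
i=25 'c': node 4→0 (fail-walked)
i=26 'd': node 0→14
i=27 'b': node 14→15
i=28 'd': node 15→13 (fail-walked)  ** P5@[27:28]
i=29 'd': node 13→14 (fail-walked)
i=30 'd': node 14→14 (fail-walked)
i=31 'c': node 14→0 (fail-walked)
i=32 'c': node 0→0
i=33 'b': node 0→1
i=34 'c': node 1→3  ** P1@[33:34]
i=35 'b': node 3→1 (fail-walked)
i=36 'd': node 1→13  ** P5@[35:36]
i=37 'b': node 13→15 (fail-walked)
i=38 'b': node 15→2 (fail-walked)  ** P0@[37:38]
i=39 'c': node 2→3 (fail-walked)  ** P1@[38:39]
i=40 'd': node 3→14 (fail-walked)
i=41 'd': node 14→14 (fail-walked)
i=42 'a': node 14→7 (fail-walked)  ** P3@[42:42]
i=43 'a': node 7→8  ** P3@[43:43]
i=44 'a': node 8→8 (fail-walked)  ** P3@[44:44]
i=45 'b': node 8→9
i=46 'd': node 9→10  ** P5@[45:46]
i=47 'b': node 10→11
i=48 'c': node 11→12  ** P1@[47:48],P4@[43:48],P6@[46:48]
i=49 'd': node 12→14 (fail-walked)
i=50 'a': node 14→7 (fail-walked)  ** P3@[50:50]
i=51 'a': node 7→8  ** P3@[51:51]
i=52 'd': node 8→14 (fail-walked)
i=53 'b': node 14→15
i=54 'c': node 15→16  ** P1@[53:54],P6@[52:54]
i=55 'a': node 16→7 (fail-walked)  ** P3@[55:55]
i=56 'b': node 7→1 (fail-walked)
i=57 'd': node 1→13  ** P5@[56:57]
i=58 'b': node 13→15 (fail-walked)
i=59 'd': node 15→13 (fail-walked)  ** P5@[58:59]
i=60 'b': node 13→15 (fail-walked)

All matches (sorted): [[1,3],[4,1],[4,6],[6,3],[7,3],[9,1],[12,3],[15,1],[15,6],[18,1],[18,6],[19,3],[21,5],[23,0],[24,3],[28,5],[34,1],[36,5],[38,0],[39,1],[42,3],[43,3],[44,3],[46,5],[48,1],[48,4],[48,6],[50,3],[51,3],[54,1],[54,6],[55,3],[57,5],[59,5]]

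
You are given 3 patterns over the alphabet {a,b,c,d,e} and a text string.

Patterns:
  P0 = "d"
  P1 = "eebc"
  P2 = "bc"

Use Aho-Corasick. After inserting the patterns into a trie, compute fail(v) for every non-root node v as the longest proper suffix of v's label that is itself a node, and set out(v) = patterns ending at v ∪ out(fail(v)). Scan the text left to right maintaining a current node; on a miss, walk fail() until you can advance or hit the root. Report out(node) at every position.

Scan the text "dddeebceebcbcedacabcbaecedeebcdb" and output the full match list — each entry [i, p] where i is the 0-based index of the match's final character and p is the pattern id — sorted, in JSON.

Construct AC machine:
Trie (insert patterns):
  0='ε' goto b→6 d→1 e→2
  1='d' goto ·  ←P0
  2='e' goto e→3
  3='ee' goto b→4
  4='eeb' goto c→5
  5='eebc' goto ·  ←P1
  6='b' goto c→7
  7='bc' goto ·  ←P2

Failure links (BFS by depth):
  fail(1) 'd': from fail(0)=0 chase 'd': 0 ⇒ 0;  out={0}∪out(0)={0}
  fail(2) 'e': from fail(0)=0 chase 'e': 0 ⇒ 0;  out=∅∪out(0)=∅
  fail(6) 'b': from fail(0)=0 chase 'b': 0 ⇒ 0;  out=∅∪out(0)=∅
  fail(3) 'ee': from fail(2)=0 chase 'e': 0 ⇒ 2;  out=∅∪out(2)=∅
  fail(7) 'bc': from fail(6)=0 chase 'c': 0 ⇒ 0;  out={2}∪out(0)={2}
  fail(4) 'eeb': from fail(3)=2 chase 'b': 2→0 ⇒ 6;  out=∅∪out(6)=∅
  fail(5) 'eebc': from fail(4)=6 chase 'c': 6 ⇒ 7;  out={1}∪out(7)={1,2}

Scan:
i=0 'd': node 0→1  → match P0@[0:0]
i=1 'd': node 1→1 (via fail)  → match P0@[1:1]
i=2 'd': node 1→1 (via fail)  → match P0@[2:2]
i=3 'e': node 1→2 (via fail)
i=4 'e': node 2→3
i=5 'b': node 3→4
i=6 'c': node 4→5  → match P1@[3:6],P2@[5:6]
i=7 'e': node 5→2 (via fail)
i=8 'e': node 2→3
i=9 'b': node 3→4
i=10 'c': node 4→5  → match P1@[7:10],P2@[9:10]
i=11 'b': node 5→6 (via fail)
i=12 'c': node 6→7  → match P2@[11:12]
i=13 'e': node 7→2 (via fail)
i=14 'd': node 2→1 (via fail)  → match P0@[14:14]
i=15 'a': node 1→0 (via fail)
i=16 'c': node 0→0
i=17 'a': node 0→0
i=18 'b': node 0→6
i=19 'c': node 6→7  → match P2@[18:19]
i=20 'b': node 7→6 (via fail)
i=21 'a': node 6→0 (via fail)
i=22 'e': node 0→2
i=23 'c': node 2→0 (via fail)
i=24 'e': node 0→2
i=25 'd': node 2→1 (via fail)  → match P0@[25:25]
i=26 'e': node 1→2 (via fail)
i=27 'e': node 2→3
i=28 'b': node 3→4
i=29 'c': node 4→5  → match P1@[26:29],P2@[28:29]
i=30 'd': node 5→1 (via fail)  → match P0@[30:30]
i=31 'b': node 1→6 (via fail)

Matches: [[0,0],[1,0],[2,0],[6,1],[6,2],[10,1],[10,2],[12,2],[14,0],[19,2],[25,0],[29,1],[29,2],[30,0]]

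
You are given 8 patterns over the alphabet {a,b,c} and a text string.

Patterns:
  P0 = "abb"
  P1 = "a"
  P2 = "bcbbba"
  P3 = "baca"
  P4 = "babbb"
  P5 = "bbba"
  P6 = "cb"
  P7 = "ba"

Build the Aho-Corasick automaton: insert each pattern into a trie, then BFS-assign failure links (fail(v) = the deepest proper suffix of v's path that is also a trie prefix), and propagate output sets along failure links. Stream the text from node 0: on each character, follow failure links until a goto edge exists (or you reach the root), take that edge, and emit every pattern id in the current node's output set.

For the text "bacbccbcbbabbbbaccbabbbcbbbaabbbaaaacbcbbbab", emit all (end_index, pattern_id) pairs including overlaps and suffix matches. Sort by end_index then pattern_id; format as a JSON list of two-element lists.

Build automaton:
Trie nodes:
  0='ε' goto a→1 b→4 c→19
  1='a' goto b→2  ←P1
  2='ab' goto b→3
  3='abb' goto ·  ←P0
  4='b' goto a→10 b→16 c→5
  5='bc' goto b→6
  6='bcb' goto b→7
  7='bcbb' goto b→8
  8='bcbbb' goto a→9
  9='bcbbba' goto ·  ←P2
  10='ba' goto b→13 c→11  ←P7
  11='bac' goto a→12
  12='baca' goto ·  ←P3
  13='bab' goto b→14
  14='babb' goto b→15
  15='babbb' goto ·  ←P4
  16='bb' goto b→17
  17='bbb' goto a→18
  18='bbba' goto ·  ←P5
  19='c' goto b→20
  20='cb' goto ·  ←P6

BFS fail/out derivation:
  fail(1) 'a': from fail(0)=0 chase 'a': 0 ⇒ 0;  out={1}∪out(0)={1}
  fail(4) 'b': from fail(0)=0 chase 'b': 0 ⇒ 0;  out=∅∪out(0)=∅
  fail(19) 'c': from fail(0)=0 chase 'c': 0 ⇒ 0;  out=∅∪out(0)=∅
  fail(2) 'ab': from fail(1)=0 chase 'b': 0 ⇒ 4;  out=∅∪out(4)=∅
  fail(5) 'bc': from fail(4)=0 chase 'c': 0 ⇒ 19;  out=∅∪out(19)=∅
  fail(10) 'ba': from fail(4)=0 chase 'a': 0 ⇒ 1;  out={7}∪out(1)={1,7}
  fail(16) 'bb': from fail(4)=0 chase 'b': 0 ⇒ 4;  out=∅∪out(4)=∅
  fail(20) 'cb': from fail(19)=0 chase 'b': 0 ⇒ 4;  out={6}∪out(4)={6}
  fail(3) 'abb': from fail(2)=4 chase 'b': 4 ⇒ 16;  out={0}∪out(16)={0}
  fail(6) 'bcb': from fail(5)=19 chase 'b': 19 ⇒ 20;  out=∅∪out(20)={6}
  fail(11) 'bac': from fail(10)=1 chase 'c': 1→0 ⇒ 19;  out=∅∪out(19)=∅
  fail(13) 'bab': from fail(10)=1 chase 'b': 1 ⇒ 2;  out=∅∪out(2)=∅
  fail(17) 'bbb': from fail(16)=4 chase 'b': 4 ⇒ 16;  out=∅∪out(16)=∅
  fail(7) 'bcbb': from fail(6)=20 chase 'b': 20→4 ⇒ 16;  out=∅∪out(16)=∅
  fail(12) 'baca': from fail(11)=19 chase 'a': 19→0 ⇒ 1;  out={3}∪out(1)={1,3}
  fail(14) 'babb': from fail(13)=2 chase 'b': 2 ⇒ 3;  out=∅∪out(3)={0}
  fail(18) 'bbba': from fail(17)=16 chase 'a': 16→4 ⇒ 10;  out={5}∪out(10)={1,5,7}
  fail(8) 'bcbbb': from fail(7)=16 chase 'b': 16 ⇒ 17;  out=∅∪out(17)=∅
  fail(15) 'babbb': from fail(14)=3 chase 'b': 3→16 ⇒ 17;  out={4}∪out(17)={4}
  fail(9) 'bcbbba': from fail(8)=17 chase 'a': 17 ⇒ 18;  out={2}∪out(18)={1,2,5,7}

Text stream:
i=0 'b': node 0→4
i=1 'a': node 4→10  emit P1@[1:1],P7@[0:1]
i=2 'c': node 10→11
i=3 'b': node 11→20 (via fail)  emit P6@[2:3]
i=4 'c': node 20→5 (via fail)
i=5 'c': node 5→19 (via fail)
i=6 'b': node 19→20  emit P6@[5:6]
i=7 'c': node 20→5 (via fail)
i=8 'b': node 5→6  emit P6@[7:8]
i=9 'b': node 6→7
i=10 'a': node 7→10 (via fail)  emit P1@[10:10],P7@[9:10]
i=11 'b': node 10→13
i=12 'b': node 13→14  emit P0@[10:12]
i=13 'b': node 14→15  emit P4@[9:13]
i=14 'b': node 15→17 (via fail)
i=15 'a': node 17→18  emit P1@[15:15],P5@[12:15],P7@[14:15]
i=16 'c': node 18→11 (via fail)
i=17 'c': node 11→19 (via fail)
i=18 'b': node 19→20  emit P6@[17:18]
i=19 'a': node 20→10 (via fail)  emit P1@[19:19],P7@[18:19]
i=20 'b': node 10→13
i=21 'b': node 13→14  emit P0@[19:21]
i=22 'b': node 14→15  emit P4@[18:22]
i=23 'c': node 15→5 (via fail)
i=24 'b': node 5→6  emit P6@[23:24]
i=25 'b': node 6→7
i=26 'b': node 7→8
i=27 'a': node 8→9  emit P1@[27:27],P2@[22:27],P5@[24:27],P7@[26:27]
i=28 'a': node 9→1 (via fail)  emit P1@[28:28]
i=29 'b': node 1→2
i=30 'b': node 2→3  emit P0@[28:30]
i=31 'b': node 3→17 (via fail)
i=32 'a': node 17→18  emit P1@[32:32],P5@[29:32],P7@[31:32]
i=33 'a': node 18→1 (via fail)  emit P1@[33:33]
i=34 'a': node 1→1 (via fail)  emit P1@[34:34]
i=35 'a': node 1→1 (via fail)  emit P1@[35:35]
i=36 'c': node 1→19 (via fail)
i=37 'b': node 19→20  emit P6@[36:37]
i=38 'c': node 20→5 (via fail)
i=39 'b': node 5→6  emit P6@[38:39]
i=40 'b': node 6→7
i=41 'b': node 7→8
i=42 'a': node 8→9  emit P1@[42:42],P2@[37:42],P5@[39:42],P7@[41:42]
i=43 'b': node 9→13 (via fail)

Result: [[1,1],[1,7],[3,6],[6,6],[8,6],[10,1],[10,7],[12,0],[13,4],[15,1],[15,5],[15,7],[18,6],[19,1],[19,7],[21,0],[22,4],[24,6],[27,1],[27,2],[27,5],[27,7],[28,1],[30,0],[32,1],[32,5],[32,7],[33,1],[34,1],[35,1],[37,6],[39,6],[42,1],[42,2],[42,5],[42,7]]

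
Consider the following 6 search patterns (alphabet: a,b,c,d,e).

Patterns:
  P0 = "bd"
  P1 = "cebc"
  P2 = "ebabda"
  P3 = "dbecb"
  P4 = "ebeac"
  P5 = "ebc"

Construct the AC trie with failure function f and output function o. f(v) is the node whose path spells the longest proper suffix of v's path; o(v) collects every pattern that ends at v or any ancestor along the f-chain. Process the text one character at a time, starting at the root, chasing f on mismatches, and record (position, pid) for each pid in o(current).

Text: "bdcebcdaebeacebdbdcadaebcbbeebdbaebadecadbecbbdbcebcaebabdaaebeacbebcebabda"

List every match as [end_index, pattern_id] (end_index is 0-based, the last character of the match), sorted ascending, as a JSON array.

Build automaton:
Trie nodes:
  n0 'ε': b→1 c→3 d→13 e→7
  n1 'b': d→2
  n2 'bd': ·  [P0 ends]
  n3 'c': e→4
  n4 'ce': b→5
  n5 'ceb': c→6
  n6 'cebc': ·  [P1 ends]
  n7 'e': b→8
  n8 'eb': a→9 c→21 e→18
  n9 'eba': b→10
  n10 'ebab': d→11
  n11 'ebabd': a→12
  n12 'ebabda': ·  [P2 ends]
  n13 'd': b→14
  n14 'db': e→15
  n15 'dbe': c→16
  n16 'dbec': b→17
  n17 'dbecb': ·  [P3 ends]
  n18 'ebe': a→19
  n19 'ebea': c→20
  n20 'ebeac': ·  [P4 ends]
  n21 'ebc': ·  [P5 ends]

Failure links (BFS by depth):
  n1('b'): parent n0 fail=0; on 'b' 0 → fail=0;  out ∅∪∅=∅
  n3('c'): parent n0 fail=0; on 'c' 0 → fail=0;  out ∅∪∅=∅
  n7('e'): parent n0 fail=0; on 'e' 0 → fail=0;  out ∅∪∅=∅
  n13('d'): parent n0 fail=0; on 'd' 0 → fail=0;  out ∅∪∅=∅
  n2('bd'): parent n1 fail=0; on 'd' 0 → fail=13;  out {0}∪∅={0}
  n4('ce'): parent n3 fail=0; on 'e' 0 → fail=7;  out ∅∪∅=∅
  n8('eb'): parent n7 fail=0; on 'b' 0 → fail=1;  out ∅∪∅=∅
  n14('db'): parent n13 fail=0; on 'b' 0 → fail=1;  out ∅∪∅=∅
  n5('ceb'): parent n4 fail=7; on 'b' 7 → fail=8;  out ∅∪∅=∅
  n9('eba'): parent n8 fail=1; on 'a' 1→0 → fail=0;  out ∅∪∅=∅
  n15('dbe'): parent n14 fail=1; on 'e' 1→0 → fail=7;  out ∅∪∅=∅
  n18('ebe'): parent n8 fail=1; on 'e' 1→0 → fail=7;  out ∅∪∅=∅
  n21('ebc'): parent n8 fail=1; on 'c' 1→0 → fail=3;  out {5}∪∅={5}
  n6('cebc'): parent n5 fail=8; on 'c' 8 → fail=21;  out {1}∪{5}={1,5}
  n10('ebab'): parent n9 fail=0; on 'b' 0 → fail=1;  out ∅∪∅=∅
  n16('dbec'): parent n15 fail=7; on 'c' 7→0 → fail=3;  out ∅∪∅=∅
  n19('ebea'): parent n18 fail=7; on 'a' 7→0 → fail=0;  out ∅∪∅=∅
  n11('ebabd'): parent n10 fail=1; on 'd' 1 → fail=2;  out ∅∪{0}={0}
  n17('dbecb'): parent n16 fail=3; on 'b' 3→0 → fail=1;  out {3}∪∅={3}
  n20('ebeac'): parent n19 fail=0; on 'c' 0 → fail=3;  out {4}∪∅={4}
  n12('ebabda'): parent n11 fail=2; on 'a' 2→13→0 → fail=0;  out {2}∪∅={2}

Text stream:
pos 0 'b': at 1
pos 1 'd': at 2  emit P0@[0:1]
pos 2 'c': at 3 (via fail)
pos 3 'e': at 4
pos 4 'b': at 5
pos 5 'c': at 6  emit P1@[2:5],P5@[3:5]
pos 6 'd': at 13 (via fail)
pos 7 'a': at 0 (via fail)
pos 8 'e': at 7
pos 9 'b': at 8
pos 10 'e': at 18
pos 11 'a': at 19
pos 12 'c': at 20  emit P4@[8:12]
pos 13 'e': at 4 (via fail)
pos 14 'b': at 5
pos 15 'd': at 2 (via fail)  emit P0@[14:15]
pos 16 'b': at 14 (via fail)
pos 17 'd': at 2 (via fail)  emit P0@[16:17]
pos 18 'c': at 3 (via fail)
pos 19 'a': at 0 (via fail)
pos 20 'd': at 13
pos 21 'a': at 0 (via fail)
pos 22 'e': at 7
pos 23 'b': at 8
pos 24 'c': at 21  emit P5@[22:24]
pos 25 'b': at 1 (via fail)
pos 26 'b': at 1 (via fail)
pos 27 'e': at 7 (via fail)
pos 28 'e': at 7 (via fail)
pos 29 'b': at 8
pos 30 'd': at 2 (via fail)  emit P0@[29:30]
pos 31 'b': at 14 (via fail)
pos 32 'a': at 0 (via fail)
pos 33 'e': at 7
pos 34 'b': at 8
pos 35 'a': at 9
pos 36 'd': at 13 (via fail)
pos 37 'e': at 7 (via fail)
pos 38 'c': at 3 (via fail)
pos 39 'a': at 0 (via fail)
pos 40 'd': at 13
pos 41 'b': at 14
pos 42 'e': at 15
pos 43 'c': at 16
pos 44 'b': at 17  emit P3@[40:44]
pos 45 'b': at 1 (via fail)
pos 46 'd': at 2  emit P0@[45:46]
pos 47 'b': at 14 (via fail)
pos 48 'c': at 3 (via fail)
pos 49 'e': at 4
pos 50 'b': at 5
pos 51 'c': at 6  emit P1@[48:51],P5@[49:51]
pos 52 'a': at 0 (via fail)
pos 53 'e': at 7
pos 54 'b': at 8
pos 55 'a': at 9
pos 56 'b': at 10
pos 57 'd': at 11  emit P0@[56:57]
pos 58 'a': at 12  emit P2@[53:58]
pos 59 'a': at 0 (via fail)
pos 60 'e': at 7
pos 61 'b': at 8
pos 62 'e': at 18
pos 63 'a': at 19
pos 64 'c': at 20  emit P4@[60:64]
pos 65 'b': at 1 (via fail)
pos 66 'e': at 7 (via fail)
pos 67 'b': at 8
pos 68 'c': at 21  emit P5@[66:68]
pos 69 'e': at 4 (via fail)
pos 70 'b': at 5
pos 71 'a': at 9 (via fail)
pos 72 'b': at 10
pos 73 'd': at 11  emit P0@[72:73]
pos 74 'a': at 12  emit P2@[69:74]

Matches: [[1,0],[5,1],[5,5],[12,4],[15,0],[17,0],[24,5],[30,0],[44,3],[46,0],[51,1],[51,5],[57,0],[58,2],[64,4],[68,5],[73,0],[74,2]]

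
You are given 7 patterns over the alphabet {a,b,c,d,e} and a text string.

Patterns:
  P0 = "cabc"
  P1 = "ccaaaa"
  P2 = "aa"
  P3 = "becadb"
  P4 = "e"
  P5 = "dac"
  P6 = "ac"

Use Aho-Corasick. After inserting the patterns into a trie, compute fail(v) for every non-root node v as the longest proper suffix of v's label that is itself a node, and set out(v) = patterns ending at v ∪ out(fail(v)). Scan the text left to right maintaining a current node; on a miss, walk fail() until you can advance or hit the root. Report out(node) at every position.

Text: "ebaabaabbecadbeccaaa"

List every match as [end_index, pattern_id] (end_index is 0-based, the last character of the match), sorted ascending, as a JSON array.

Build automaton:
Trie nodes:
  0='ε' goto a→10 b→12 c→1 d→19 e→18
  1='c' goto a→2 c→5
  2='ca' goto b→3
  3='cab' goto c→4
  4='cabc' goto ·  ←P0
  5='cc' goto a→6
  6='cca' goto a→7
  7='ccaa' goto a→8
  8='ccaaa' goto a→9
  9='ccaaaa' goto ·  ←P1
  10='a' goto a→11 c→22
  11='aa' goto ·  ←P2
  12='b' goto e→13
  13='be' goto c→14
  14='bec' goto a→15
  15='beca' goto d→16
  16='becad' goto b→17
  17='becadb' goto ·  ←P3
  18='e' goto ·  ←P4
  19='d' goto a→20
  20='da' goto c→21
  21='dac' goto ·  ←P5
  22='ac' goto ·  ←P6

BFS fail/out derivation:
  n1('c'): parent n0 fail=0; on 'c' 0 → fail=0;  out ∅∪∅=∅
  n10('a'): parent n0 fail=0; on 'a' 0 → fail=0;  out ∅∪∅=∅
  n12('b'): parent n0 fail=0; on 'b' 0 → fail=0;  out ∅∪∅=∅
  n18('e'): parent n0 fail=0; on 'e' 0 → fail=0;  out {4}∪∅={4}
  n19('d'): parent n0 fail=0; on 'd' 0 → fail=0;  out ∅∪∅=∅
  n2('ca'): parent n1 fail=0; on 'a' 0 → fail=10;  out ∅∪∅=∅
  n5('cc'): parent n1 fail=0; on 'c' 0 → fail=1;  out ∅∪∅=∅
  n11('aa'): parent n10 fail=0; on 'a' 0 → fail=10;  out {2}∪∅={2}
  n13('be'): parent n12 fail=0; on 'e' 0 → fail=18;  out ∅∪{4}={4}
  n20('da'): parent n19 fail=0; on 'a' 0 → fail=10;  out ∅∪∅=∅
  n22('ac'): parent n10 fail=0; on 'c' 0 → fail=1;  out {6}∪∅={6}
  n3('cab'): parent n2 fail=10; on 'b' 10→0 → fail=12;  out ∅∪∅=∅
  n6('cca'): parent n5 fail=1; on 'a' 1 → fail=2;  out ∅∪∅=∅
  n14('bec'): parent n13 fail=18; on 'c' 18→0 → fail=1;  out ∅∪∅=∅
  n21('dac'): parent n20 fail=10; on 'c' 10 → fail=22;  out {5}∪{6}={5,6}
  n4('cabc'): parent n3 fail=12; on 'c' 12→0 → fail=1;  out {0}∪∅={0}
  n7('ccaa'): parent n6 fail=2; on 'a' 2→10 → fail=11;  out ∅∪{2}={2}
  n15('beca'): parent n14 fail=1; on 'a' 1 → fail=2;  out ∅∪∅=∅
  n8('ccaaa'): parent n7 fail=11; on 'a' 11→10 → fail=11;  out ∅∪{2}={2}
  n16('becad'): parent n15 fail=2; on 'd' 2→10→0 → fail=19;  out ∅∪∅=∅
  n9('ccaaaa'): parent n8 fail=11; on 'a' 11→10 → fail=11;  out {1}∪{2}={1,2}
  n17('becadb'): parent n16 fail=19; on 'b' 19→0 → fail=12;  out {3}∪∅={3}

Scan:
i=0 'e': node 0→18  ** P4@[0:0]
i=1 'b': node 18→12 (fail-walked)
i=2 'a': node 12→10 (fail-walked)
i=3 'a': node 10→11  ** P2@[2:3]
i=4 'b': node 11→12 (fail-walked)
i=5 'a': node 12→10 (fail-walked)
i=6 'a': node 10→11  ** P2@[5:6]
i=7 'b': node 11→12 (fail-walked)
i=8 'b': node 12→12 (fail-walked)
i=9 'e': node 12→13  ** P4@[9:9]
i=10 'c': node 13→14
i=11 'a': node 14→15
i=12 'd': node 15→16
i=13 'b': node 16→17  ** P3@[8:13]
i=14 'e': node 17→13 (fail-walked)  ** P4@[14:14]
i=15 'c': node 13→14
i=16 'c': node 14→5 (fail-walked)
i=17 'a': node 5→6
i=18 'a': node 6→7  ** P2@[17:18]
i=19 'a': node 7→8  ** P2@[18:19]

All matches (sorted): [[0,4],[3,2],[6,2],[9,4],[13,3],[14,4],[18,2],[19,2]]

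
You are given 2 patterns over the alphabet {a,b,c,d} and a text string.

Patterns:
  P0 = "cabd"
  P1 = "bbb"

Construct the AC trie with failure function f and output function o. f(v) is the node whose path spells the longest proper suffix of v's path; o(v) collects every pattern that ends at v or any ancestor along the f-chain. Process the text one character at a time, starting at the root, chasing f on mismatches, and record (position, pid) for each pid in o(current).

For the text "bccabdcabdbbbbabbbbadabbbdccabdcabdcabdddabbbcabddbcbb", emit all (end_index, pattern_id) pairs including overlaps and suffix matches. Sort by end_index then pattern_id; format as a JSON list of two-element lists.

Construct AC machine:
Trie (insert patterns):
  0='ε' goto b→5 c→1
  1='c' goto a→2
  2='ca' goto b→3
  3='cab' goto d→4
  4='cabd' goto ·  ←P0
  5='b' goto b→6
  6='bb' goto b→7
  7='bbb' goto ·  ←P1

Failure links (BFS by depth):
  fail(1) 'c': from fail(0)=0 chase 'c': 0 ⇒ 0;  out=∅∪out(0)=∅
  fail(5) 'b': from fail(0)=0 chase 'b': 0 ⇒ 0;  out=∅∪out(0)=∅
  fail(2) 'ca': from fail(1)=0 chase 'a': 0 ⇒ 0;  out=∅∪out(0)=∅
  fail(6) 'bb': from fail(5)=0 chase 'b': 0 ⇒ 5;  out=∅∪out(5)=∅
  fail(3) 'cab': from fail(2)=0 chase 'b': 0 ⇒ 5;  out=∅∪out(5)=∅
  fail(7) 'bbb': from fail(6)=5 chase 'b': 5 ⇒ 6;  out={1}∪out(6)={1}
  fail(4) 'cabd': from fail(3)=5 chase 'd': 5→0 ⇒ 0;  out={0}∪out(0)={0}

Run:
i=0 'b': node 0→5
i=1 'c': node 5→1 ·f
i=2 'c': node 1→1 ·f
i=3 'a': node 1→2
i=4 'b': node 2→3
i=5 'd': node 3→4  emit P0@[2:5]
i=6 'c': node 4→1 ·f
i=7 'a': node 1→2
i=8 'b': node 2→3
i=9 'd': node 3→4  emit P0@[6:9]
i=10 'b': node 4→5 ·f
i=11 'b': node 5→6
i=12 'b': node 6→7  emit P1@[10:12]
i=13 'b': node 7→7 ·f  emit P1@[11:13]
i=14 'a': node 7→0 ·f
i=15 'b': node 0→5
i=16 'b': node 5→6
i=17 'b': node 6→7  emit P1@[15:17]
i=18 'b': node 7→7 ·f  emit P1@[16:18]
i=19 'a': node 7→0 ·f
i=20 'd': node 0→0
i=21 'a': node 0→0
i=22 'b': node 0→5
i=23 'b': node 5→6
i=24 'b': node 6→7  emit P1@[22:24]
i=25 'd': node 7→0 ·f
i=26 'c': node 0→1
i=27 'c': node 1→1 ·f
i=28 'a': node 1→2
i=29 'b': node 2→3
i=30 'd': node 3→4  emit P0@[27:30]
i=31 'c': node 4→1 ·f
i=32 'a': node 1→2
i=33 'b': node 2→3
i=34 'd': node 3→4  emit P0@[31:34]
i=35 'c': node 4→1 ·f
i=36 'a': node 1→2
i=37 'b': node 2→3
i=38 'd': node 3→4  emit P0@[35:38]
i=39 'd': node 4→0 ·f
i=40 'd': node 0→0
i=41 'a': node 0→0
i=42 'b': node 0→5
i=43 'b': node 5→6
i=44 'b': node 6→7  emit P1@[42:44]
i=45 'c': node 7→1 ·f
i=46 'a': node 1→2
i=47 'b': node 2→3
i=48 'd': node 3→4  emit P0@[45:48]
i=49 'd': node 4→0 ·f
i=50 'b': node 0→5
i=51 'c': node 5→1 ·f
i=52 'b': node 1→5 ·f
i=53 'b': node 5→6

All matches (sorted): [[5,0],[9,0],[12,1],[13,1],[17,1],[18,1],[24,1],[30,0],[34,0],[38,0],[44,1],[48,0]]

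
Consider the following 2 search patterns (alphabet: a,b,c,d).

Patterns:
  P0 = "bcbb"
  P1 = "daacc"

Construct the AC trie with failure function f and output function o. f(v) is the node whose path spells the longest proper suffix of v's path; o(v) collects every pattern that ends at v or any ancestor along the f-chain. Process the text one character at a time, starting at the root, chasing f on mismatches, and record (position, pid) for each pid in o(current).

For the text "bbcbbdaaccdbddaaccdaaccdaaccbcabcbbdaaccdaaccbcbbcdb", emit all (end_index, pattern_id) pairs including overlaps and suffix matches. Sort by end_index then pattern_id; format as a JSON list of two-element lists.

Construct AC machine:
Trie nodes:
  0='ε' goto b→1 d→5
  1='b' goto c→2
  2='bc' goto b→3
  3='bcb' goto b→4
  4='bcbb' goto ·  ←P0
  5='d' goto a→6
  6='da' goto a→7
  7='daa' goto c→8
  8='daac' goto c→9
  9='daacc' goto ·  ←P1

BFS fail/out derivation:
  fail(1) 'b': from fail(0)=0 chase 'b': 0 ⇒ 0;  out=∅∪out(0)=∅
  fail(5) 'd': from fail(0)=0 chase 'd': 0 ⇒ 0;  out=∅∪out(0)=∅
  fail(2) 'bc': from fail(1)=0 chase 'c': 0 ⇒ 0;  out=∅∪out(0)=∅
  fail(6) 'da': from fail(5)=0 chase 'a': 0 ⇒ 0;  out=∅∪out(0)=∅
  fail(3) 'bcb': from fail(2)=0 chase 'b': 0 ⇒ 1;  out=∅∪out(1)=∅
  fail(7) 'daa': from fail(6)=0 chase 'a': 0 ⇒ 0;  out=∅∪out(0)=∅
  fail(4) 'bcbb': from fail(3)=1 chase 'b': 1→0 ⇒ 1;  out={0}∪out(1)={0}
  fail(8) 'daac': from fail(7)=0 chase 'c': 0 ⇒ 0;  out=∅∪out(0)=∅
  fail(9) 'daacc': from fail(8)=0 chase 'c': 0 ⇒ 0;  out={1}∪out(0)={1}

Text stream:
pos 0 'b': at 1
pos 1 'b': at 1 (via fail)
pos 2 'c': at 2
pos 3 'b': at 3
pos 4 'b': at 4  ** P0@[1:4]
pos 5 'd': at 5 (via fail)
pos 6 'a': at 6
pos 7 'a': at 7
pos 8 'c': at 8
pos 9 'c': at 9  ** P1@[5:9]
pos 10 'd': at 5 (via fail)
pos 11 'b': at 1 (via fail)
pos 12 'd': at 5 (via fail)
pos 13 'd': at 5 (via fail)
pos 14 'a': at 6
pos 15 'a': at 7
pos 16 'c': at 8
pos 17 'c': at 9  ** P1@[13:17]
pos 18 'd': at 5 (via fail)
pos 19 'a': at 6
pos 20 'a': at 7
pos 21 'c': at 8
pos 22 'c': at 9  ** P1@[18:22]
pos 23 'd': at 5 (via fail)
pos 24 'a': at 6
pos 25 'a': at 7
pos 26 'c': at 8
pos 27 'c': at 9  ** P1@[23:27]
pos 28 'b': at 1 (via fail)
pos 29 'c': at 2
pos 30 'a': at 0 (via fail)
pos 31 'b': at 1
pos 32 'c': at 2
pos 33 'b': at 3
pos 34 'b': at 4  ** P0@[31:34]
pos 35 'd': at 5 (via fail)
pos 36 'a': at 6
pos 37 'a': at 7
pos 38 'c': at 8
pos 39 'c': at 9  ** P1@[35:39]
pos 40 'd': at 5 (via fail)
pos 41 'a': at 6
pos 42 'a': at 7
pos 43 'c': at 8
pos 44 'c': at 9  ** P1@[40:44]
pos 45 'b': at 1 (via fail)
pos 46 'c': at 2
pos 47 'b': at 3
pos 48 'b': at 4  ** P0@[45:48]
pos 49 'c': at 2 (via fail)
pos 50 'd': at 5 (via fail)
pos 51 'b': at 1 (via fail)

All matches (sorted): [[4,0],[9,1],[17,1],[22,1],[27,1],[34,0],[39,1],[44,1],[48,0]]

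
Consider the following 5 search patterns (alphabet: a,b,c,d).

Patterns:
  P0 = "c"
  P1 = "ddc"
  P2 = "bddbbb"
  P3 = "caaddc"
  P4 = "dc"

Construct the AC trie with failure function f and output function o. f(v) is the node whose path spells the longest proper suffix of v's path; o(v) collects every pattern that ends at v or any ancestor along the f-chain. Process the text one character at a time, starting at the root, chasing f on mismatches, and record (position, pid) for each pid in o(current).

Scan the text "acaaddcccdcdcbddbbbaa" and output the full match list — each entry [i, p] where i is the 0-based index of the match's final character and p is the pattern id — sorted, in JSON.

Build automaton:
Trie nodes:
  n0 'ε': b→5 c→1 d→2
  n1 'c': a→11  ←P0
  n2 'd': c→16 d→3
  n3 'dd': c→4
  n4 'ddc': ·  ←P1
  n5 'b': d→6
  n6 'bd': d→7
  n7 'bdd': b→8
  n8 'bddb': b→9
  n9 'bddbb': b→10
  n10 'bddbbb': ·  ←P2
  n11 'ca': a→12
  n12 'caa': d→13
  n13 'caad': d→14
  n14 'caadd': c→15
  n15 'caaddc': ·  ←P3
  n16 'dc': ·  ←P4

Failure links (BFS by depth):
  fail(1) 'c': from fail(0)=0 chase 'c': 0 ⇒ 0;  out={0}∪out(0)={0}
  fail(2) 'd': from fail(0)=0 chase 'd': 0 ⇒ 0;  out=∅∪out(0)=∅
  fail(5) 'b': from fail(0)=0 chase 'b': 0 ⇒ 0;  out=∅∪out(0)=∅
  fail(3) 'dd': from fail(2)=0 chase 'd': 0 ⇒ 2;  out=∅∪out(2)=∅
  fail(6) 'bd': from fail(5)=0 chase 'd': 0 ⇒ 2;  out=∅∪out(2)=∅
  fail(11) 'ca': from fail(1)=0 chase 'a': 0 ⇒ 0;  out=∅∪out(0)=∅
  fail(16) 'dc': from fail(2)=0 chase 'c': 0 ⇒ 1;  out={4}∪out(1)={0,4}
  fail(4) 'ddc': from fail(3)=2 chase 'c': 2 ⇒ 16;  out={1}∪out(16)={0,1,4}
  fail(7) 'bdd': from fail(6)=2 chase 'd': 2 ⇒ 3;  out=∅∪out(3)=∅
  fail(12) 'caa': from fail(11)=0 chase 'a': 0 ⇒ 0;  out=∅∪out(0)=∅
  fail(8) 'bddb': from fail(7)=3 chase 'b': 3→2→0 ⇒ 5;  out=∅∪out(5)=∅
  fail(13) 'caad': from fail(12)=0 chase 'd': 0 ⇒ 2;  out=∅∪out(2)=∅
  fail(9) 'bddbb': from fail(8)=5 chase 'b': 5→0 ⇒ 5;  out=∅∪out(5)=∅
  fail(14) 'caadd': from fail(13)=2 chase 'd': 2 ⇒ 3;  out=∅∪out(3)=∅
  fail(10) 'bddbbb': from fail(9)=5 chase 'b': 5→0 ⇒ 5;  out={2}∪out(5)={2}
  fail(15) 'caaddc': from fail(14)=3 chase 'c': 3 ⇒ 4;  out={3}∪out(4)={0,1,3,4}

Text stream:
i=0 'a': node 0→0
i=1 'c': node 0→1  emit P0@[1:1]
i=2 'a': node 1→11
i=3 'a': node 11→12
i=4 'd': node 12→13
i=5 'd': node 13→14
i=6 'c': node 14→15  emit P0@[6:6],P1@[4:6],P3@[1:6],P4@[5:6]
i=7 'c': node 15→1 ·f  emit P0@[7:7]
i=8 'c': node 1→1 ·f  emit P0@[8:8]
i=9 'd': node 1→2 ·f
i=10 'c': node 2→16  emit P0@[10:10],P4@[9:10]
i=11 'd': node 16→2 ·f
i=12 'c': node 2→16  emit P0@[12:12],P4@[11:12]
i=13 'b': node 16→5 ·f
i=14 'd': node 5→6
i=15 'd': node 6→7
i=16 'b': node 7→8
i=17 'b': node 8→9
i=18 'b': node 9→10  emit P2@[13:18]
i=19 'a': node 10→0 ·f
i=20 'a': node 0→0

Matches: [[1,0],[6,0],[6,1],[6,3],[6,4],[7,0],[8,0],[10,0],[10,4],[12,0],[12,4],[18,2]]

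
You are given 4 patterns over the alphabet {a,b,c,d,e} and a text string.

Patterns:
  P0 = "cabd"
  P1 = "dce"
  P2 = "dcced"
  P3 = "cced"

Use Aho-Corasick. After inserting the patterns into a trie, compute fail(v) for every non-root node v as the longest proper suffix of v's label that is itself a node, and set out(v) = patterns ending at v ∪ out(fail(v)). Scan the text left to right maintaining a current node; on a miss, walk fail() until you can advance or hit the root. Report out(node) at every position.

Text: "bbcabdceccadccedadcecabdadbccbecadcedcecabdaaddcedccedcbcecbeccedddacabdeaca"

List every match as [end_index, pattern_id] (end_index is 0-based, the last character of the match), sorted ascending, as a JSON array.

Construct AC machine:
Trie (insert patterns):
  0='ε' goto c→1 d→5
  1='c' goto a→2 c→11
  2='ca' goto b→3
  3='cab' goto d→4
  4='cabd' goto ·  ←P0
  5='d' goto c→6
  6='dc' goto c→8 e→7
  7='dce' goto ·  ←P1
  8='dcc' goto e→9
  9='dcce' goto d→10
  10='dcced' goto ·  ←P2
  11='cc' goto e→12
  12='cce' goto d→13
  13='cced' goto ·  ←P3

Failure links (BFS by depth):
  fail(1) 'c': from fail(0)=0 chase 'c': 0 ⇒ 0;  out=∅∪out(0)=∅
  fail(5) 'd': from fail(0)=0 chase 'd': 0 ⇒ 0;  out=∅∪out(0)=∅
  fail(2) 'ca': from fail(1)=0 chase 'a': 0 ⇒ 0;  out=∅∪out(0)=∅
  fail(6) 'dc': from fail(5)=0 chase 'c': 0 ⇒ 1;  out=∅∪out(1)=∅
  fail(11) 'cc': from fail(1)=0 chase 'c': 0 ⇒ 1;  out=∅∪out(1)=∅
  fail(3) 'cab': from fail(2)=0 chase 'b': 0 ⇒ 0;  out=∅∪out(0)=∅
  fail(7) 'dce': from fail(6)=1 chase 'e': 1→0 ⇒ 0;  out={1}∪out(0)={1}
  fail(8) 'dcc': from fail(6)=1 chase 'c': 1 ⇒ 11;  out=∅∪out(11)=∅
  fail(12) 'cce': from fail(11)=1 chase 'e': 1→0 ⇒ 0;  out=∅∪out(0)=∅
  fail(4) 'cabd': from fail(3)=0 chase 'd': 0 ⇒ 5;  out={0}∪out(5)={0}
  fail(9) 'dcce': from fail(8)=11 chase 'e': 11 ⇒ 12;  out=∅∪out(12)=∅
  fail(13) 'cced': from fail(12)=0 chase 'd': 0 ⇒ 5;  out={3}∪out(5)={3}
  fail(10) 'dcced': from fail(9)=12 chase 'd': 12 ⇒ 13;  out={2}∪out(13)={2,3}

Scan:
pos 0 'b': at 0
pos 1 'b': at 0
pos 2 'c': at 1
pos 3 'a': at 2
pos 4 'b': at 3
pos 5 'd': at 4  emit P0@[2:5]
pos 6 'c': at 6 (via fail)
pos 7 'e': at 7  emit P1@[5:7]
pos 8 'c': at 1 (via fail)
pos 9 'c': at 11
pos 10 'a': at 2 (via fail)
pos 11 'd': at 5 (via fail)
pos 12 'c': at 6
pos 13 'c': at 8
pos 14 'e': at 9
pos 15 'd': at 10  emit P2@[11:15],P3@[12:15]
pos 16 'a': at 0 (via fail)
pos 17 'd': at 5
pos 18 'c': at 6
pos 19 'e': at 7  emit P1@[17:19]
pos 20 'c': at 1 (via fail)
pos 21 'a': at 2
pos 22 'b': at 3
pos 23 'd': at 4  emit P0@[20:23]
pos 24 'a': at 0 (via fail)
pos 25 'd': at 5
pos 26 'b': at 0 (via fail)
pos 27 'c': at 1
pos 28 'c': at 11
pos 29 'b': at 0 (via fail)
pos 30 'e': at 0
pos 31 'c': at 1
pos 32 'a': at 2
pos 33 'd': at 5 (via fail)
pos 34 'c': at 6
pos 35 'e': at 7  emit P1@[33:35]
pos 36 'd': at 5 (via fail)
pos 37 'c': at 6
pos 38 'e': at 7  emit P1@[36:38]
pos 39 'c': at 1 (via fail)
pos 40 'a': at 2
pos 41 'b': at 3
pos 42 'd': at 4  emit P0@[39:42]
pos 43 'a': at 0 (via fail)
pos 44 'a': at 0
pos 45 'd': at 5
pos 46 'd': at 5 (via fail)
pos 47 'c': at 6
pos 48 'e': at 7  emit P1@[46:48]
pos 49 'd': at 5 (via fail)
pos 50 'c': at 6
pos 51 'c': at 8
pos 52 'e': at 9
pos 53 'd': at 10  emit P2@[49:53],P3@[50:53]
pos 54 'c': at 6 (via fail)
pos 55 'b': at 0 (via fail)
pos 56 'c': at 1
pos 57 'e': at 0 (via fail)
pos 58 'c': at 1
pos 59 'b': at 0 (via fail)
pos 60 'e': at 0
pos 61 'c': at 1
pos 62 'c': at 11
pos 63 'e': at 12
pos 64 'd': at 13  emit P3@[61:64]
pos 65 'd': at 5 (via fail)
pos 66 'd': at 5 (via fail)
pos 67 'a': at 0 (via fail)
pos 68 'c': at 1
pos 69 'a': at 2
pos 70 'b': at 3
pos 71 'd': at 4  emit P0@[68:71]
pos 72 'e': at 0 (via fail)
pos 73 'a': at 0
pos 74 'c': at 1
pos 75 'a': at 2

Matches: [[5,0],[7,1],[15,2],[15,3],[19,1],[23,0],[35,1],[38,1],[42,0],[48,1],[53,2],[53,3],[64,3],[71,0]]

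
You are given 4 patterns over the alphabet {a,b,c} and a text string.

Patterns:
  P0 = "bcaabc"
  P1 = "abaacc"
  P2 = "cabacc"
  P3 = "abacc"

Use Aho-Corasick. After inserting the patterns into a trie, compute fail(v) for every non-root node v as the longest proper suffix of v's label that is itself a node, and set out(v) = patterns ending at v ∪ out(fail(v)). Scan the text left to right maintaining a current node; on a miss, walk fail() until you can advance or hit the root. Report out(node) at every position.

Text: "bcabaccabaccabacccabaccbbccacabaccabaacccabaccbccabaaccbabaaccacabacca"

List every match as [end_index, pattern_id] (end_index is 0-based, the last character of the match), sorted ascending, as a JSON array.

Construct AC machine:
Trie (insert patterns):
  n0 'ε': a→7 b→1 c→13
  n1 'b': c→2
  n2 'bc': a→3
  n3 'bca': a→4
  n4 'bcaa': b→5
  n5 'bcaab': c→6
  n6 'bcaabc': ·  ←P0
  n7 'a': b→8
  n8 'ab': a→9
  n9 'aba': a→10 c→19
  n10 'abaa': c→11
  n11 'abaac': c→12
  n12 'abaacc': ·  ←P1
  n13 'c': a→14
  n14 'ca': b→15
  n15 'cab': a→16
  n16 'caba': c→17
  n17 'cabac': c→18
  n18 'cabacc': ·  ←P2
  n19 'abac': c→20
  n20 'abacc': ·  ←P3

BFS fail/out derivation:
  fail(1) 'b': from fail(0)=0 chase 'b': 0 ⇒ 0;  out=∅∪out(0)=∅
  fail(7) 'a': from fail(0)=0 chase 'a': 0 ⇒ 0;  out=∅∪out(0)=∅
  fail(13) 'c': from fail(0)=0 chase 'c': 0 ⇒ 0;  out=∅∪out(0)=∅
  fail(2) 'bc': from fail(1)=0 chase 'c': 0 ⇒ 13;  out=∅∪out(13)=∅
  fail(8) 'ab': from fail(7)=0 chase 'b': 0 ⇒ 1;  out=∅∪out(1)=∅
  fail(14) 'ca': from fail(13)=0 chase 'a': 0 ⇒ 7;  out=∅∪out(7)=∅
  fail(3) 'bca': from fail(2)=13 chase 'a': 13 ⇒ 14;  out=∅∪out(14)=∅
  fail(9) 'aba': from fail(8)=1 chase 'a': 1→0 ⇒ 7;  out=∅∪out(7)=∅
  fail(15) 'cab': from fail(14)=7 chase 'b': 7 ⇒ 8;  out=∅∪out(8)=∅
  fail(4) 'bcaa': from fail(3)=14 chase 'a': 14→7→0 ⇒ 7;  out=∅∪out(7)=∅
  fail(10) 'abaa': from fail(9)=7 chase 'a': 7→0 ⇒ 7;  out=∅∪out(7)=∅
  fail(16) 'caba': from fail(15)=8 chase 'a': 8 ⇒ 9;  out=∅∪out(9)=∅
  fail(19) 'abac': from fail(9)=7 chase 'c': 7→0 ⇒ 13;  out=∅∪out(13)=∅
  fail(5) 'bcaab': from fail(4)=7 chase 'b': 7 ⇒ 8;  out=∅∪out(8)=∅
  fail(11) 'abaac': from fail(10)=7 chase 'c': 7→0 ⇒ 13;  out=∅∪out(13)=∅
  fail(17) 'cabac': from fail(16)=9 chase 'c': 9 ⇒ 19;  out=∅∪out(19)=∅
  fail(20) 'abacc': from fail(19)=13 chase 'c': 13→0 ⇒ 13;  out={3}∪out(13)={3}
  fail(6) 'bcaabc': from fail(5)=8 chase 'c': 8→1 ⇒ 2;  out={0}∪out(2)={0}
  fail(12) 'abaacc': from fail(11)=13 chase 'c': 13→0 ⇒ 13;  out={1}∪out(13)={1}
  fail(18) 'cabacc': from fail(17)=19 chase 'c': 19 ⇒ 20;  out={2}∪out(20)={2,3}

Text stream:
[0] read 'b'  n0⇒n1
[1] read 'c'  n1⇒n2
[2] read 'a'  n2⇒n3
[3] read 'b'  n3⇒n15 (via fail)
[4] read 'a'  n15⇒n16
[5] read 'c'  n16⇒n17
[6] read 'c'  n17⇒n18  emit P2@[1:6],P3@[2:6]
[7] read 'a'  n18⇒n14 (via fail)
[8] read 'b'  n14⇒n15
[9] read 'a'  n15⇒n16
[10] read 'c'  n16⇒n17
[11] read 'c'  n17⇒n18  emit P2@[6:11],P3@[7:11]
[12] read 'a'  n18⇒n14 (via fail)
[13] read 'b'  n14⇒n15
[14] read 'a'  n15⇒n16
[15] read 'c'  n16⇒n17
[16] read 'c'  n17⇒n18  emit P2@[11:16],P3@[12:16]
[17] read 'c'  n18⇒n13 (via fail)
[18] read 'a'  n13⇒n14
[19] read 'b'  n14⇒n15
[20] read 'a'  n15⇒n16
[21] read 'c'  n16⇒n17
[22] read 'c'  n17⇒n18  emit P2@[17:22],P3@[18:22]
[23] read 'b'  n18⇒n1 (via fail)
[24] read 'b'  n1⇒n1 (via fail)
[25] read 'c'  n1⇒n2
[26] read 'c'  n2⇒n13 (via fail)
[27] read 'a'  n13⇒n14
[28] read 'c'  n14⇒n13 (via fail)
[29] read 'a'  n13⇒n14
[30] read 'b'  n14⇒n15
[31] read 'a'  n15⇒n16
[32] read 'c'  n16⇒n17
[33] read 'c'  n17⇒n18  emit P2@[28:33],P3@[29:33]
[34] read 'a'  n18⇒n14 (via fail)
[35] read 'b'  n14⇒n15
[36] read 'a'  n15⇒n16
[37] read 'a'  n16⇒n10 (via fail)
[38] read 'c'  n10⇒n11
[39] read 'c'  n11⇒n12  emit P1@[34:39]
[40] read 'c'  n12⇒n13 (via fail)
[41] read 'a'  n13⇒n14
[42] read 'b'  n14⇒n15
[43] read 'a'  n15⇒n16
[44] read 'c'  n16⇒n17
[45] read 'c'  n17⇒n18  emit P2@[40:45],P3@[41:45]
[46] read 'b'  n18⇒n1 (via fail)
[47] read 'c'  n1⇒n2
[48] read 'c'  n2⇒n13 (via fail)
[49] read 'a'  n13⇒n14
[50] read 'b'  n14⇒n15
[51] read 'a'  n15⇒n16
[52] read 'a'  n16⇒n10 (via fail)
[53] read 'c'  n10⇒n11
[54] read 'c'  n11⇒n12  emit P1@[49:54]
[55] read 'b'  n12⇒n1 (via fail)
[56] read 'a'  n1⇒n7 (via fail)
[57] read 'b'  n7⇒n8
[58] read 'a'  n8⇒n9
[59] read 'a'  n9⇒n10
[60] read 'c'  n10⇒n11
[61] read 'c'  n11⇒n12  emit P1@[56:61]
[62] read 'a'  n12⇒n14 (via fail)
[63] read 'c'  n14⇒n13 (via fail)
[64] read 'a'  n13⇒n14
[65] read 'b'  n14⇒n15
[66] read 'a'  n15⇒n16
[67] read 'c'  n16⇒n17
[68] read 'c'  n17⇒n18  emit P2@[63:68],P3@[64:68]
[69] read 'a'  n18⇒n14 (via fail)

Result: [[6,2],[6,3],[11,2],[11,3],[16,2],[16,3],[22,2],[22,3],[33,2],[33,3],[39,1],[45,2],[45,3],[54,1],[61,1],[68,2],[68,3]]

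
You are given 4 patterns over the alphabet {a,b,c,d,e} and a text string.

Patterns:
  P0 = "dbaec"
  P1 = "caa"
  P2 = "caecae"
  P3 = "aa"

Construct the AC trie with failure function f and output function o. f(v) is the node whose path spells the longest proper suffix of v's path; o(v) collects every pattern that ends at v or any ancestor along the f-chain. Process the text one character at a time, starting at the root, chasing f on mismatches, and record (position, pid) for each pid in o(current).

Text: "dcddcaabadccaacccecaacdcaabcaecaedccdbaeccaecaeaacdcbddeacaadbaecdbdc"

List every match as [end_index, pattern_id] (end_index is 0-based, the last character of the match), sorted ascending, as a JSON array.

Construct AC machine:
Trie nodes:
  n0 'ε': a→13 c→6 d→1
  n1 'd': b→2
  n2 'db': a→3
  n3 'dba': e→4
  n4 'dbae': c→5
  n5 'dbaec': ·  [P0 ends]
  n6 'c': a→7
  n7 'ca': a→8 e→9
  n8 'caa': ·  [P1 ends]
  n9 'cae': c→10
  n10 'caec': a→11
  n11 'caeca': e→12
  n12 'caecae': ·  [P2 ends]
  n13 'a': a→14
  n14 'aa': ·  [P3 ends]

BFS fail/out derivation:
  fail(1) 'd': from fail(0)=0 chase 'd': 0 ⇒ 0;  out=∅∪out(0)=∅
  fail(6) 'c': from fail(0)=0 chase 'c': 0 ⇒ 0;  out=∅∪out(0)=∅
  fail(13) 'a': from fail(0)=0 chase 'a': 0 ⇒ 0;  out=∅∪out(0)=∅
  fail(2) 'db': from fail(1)=0 chase 'b': 0 ⇒ 0;  out=∅∪out(0)=∅
  fail(7) 'ca': from fail(6)=0 chase 'a': 0 ⇒ 13;  out=∅∪out(13)=∅
  fail(14) 'aa': from fail(13)=0 chase 'a': 0 ⇒ 13;  out={3}∪out(13)={3}
  fail(3) 'dba': from fail(2)=0 chase 'a': 0 ⇒ 13;  out=∅∪out(13)=∅
  fail(8) 'caa': from fail(7)=13 chase 'a': 13 ⇒ 14;  out={1}∪out(14)={1,3}
  fail(9) 'cae': from fail(7)=13 chase 'e': 13→0 ⇒ 0;  out=∅∪out(0)=∅
  fail(4) 'dbae': from fail(3)=13 chase 'e': 13→0 ⇒ 0;  out=∅∪out(0)=∅
  fail(10) 'caec': from fail(9)=0 chase 'c': 0 ⇒ 6;  out=∅∪out(6)=∅
  fail(5) 'dbaec': from fail(4)=0 chase 'c': 0 ⇒ 6;  out={0}∪out(6)={0}
  fail(11) 'caeca': from fail(10)=6 chase 'a': 6 ⇒ 7;  out=∅∪out(7)=∅
  fail(12) 'caecae': from fail(11)=7 chase 'e': 7 ⇒ 9;  out={2}∪out(9)={2}

Run:
i=0 'd': node 0→1
i=1 'c': node 1→6 (fail-walked)
i=2 'd': node 6→1 (fail-walked)
i=3 'd': node 1→1 (fail-walked)
i=4 'c': node 1→6 (fail-walked)
i=5 'a': node 6→7
i=6 'a': node 7→8  emit P1@[4:6],P3@[5:6]
i=7 'b': node 8→0 (fail-walked)
i=8 'a': node 0→13
i=9 'd': node 13→1 (fail-walked)
i=10 'c': node 1→6 (fail-walked)
i=11 'c': node 6→6 (fail-walked)
i=12 'a': node 6→7
i=13 'a': node 7→8  emit P1@[11:13],P3@[12:13]
i=14 'c': node 8→6 (fail-walked)
i=15 'c': node 6→6 (fail-walked)
i=16 'c': node 6→6 (fail-walked)
i=17 'e': node 6→0 (fail-walked)
i=18 'c': node 0→6
i=19 'a': node 6→7
i=20 'a': node 7→8  emit P1@[18:20],P3@[19:20]
i=21 'c': node 8→6 (fail-walked)
i=22 'd': node 6→1 (fail-walked)
i=23 'c': node 1→6 (fail-walked)
i=24 'a': node 6→7
i=25 'a': node 7→8  emit P1@[23:25],P3@[24:25]
i=26 'b': node 8→0 (fail-walked)
i=27 'c': node 0→6
i=28 'a': node 6→7
i=29 'e': node 7→9
i=30 'c': node 9→10
i=31 'a': node 10→11
i=32 'e': node 11→12  emit P2@[27:32]
i=33 'd': node 12→1 (fail-walked)
i=34 'c': node 1→6 (fail-walked)
i=35 'c': node 6→6 (fail-walked)
i=36 'd': node 6→1 (fail-walked)
i=37 'b': node 1→2
i=38 'a': node 2→3
i=39 'e': node 3→4
i=40 'c': node 4→5  emit P0@[36:40]
i=41 'c': node 5→6 (fail-walked)
i=42 'a': node 6→7
i=43 'e': node 7→9
i=44 'c': node 9→10
i=45 'a': node 10→11
i=46 'e': node 11→12  emit P2@[41:46]
i=47 'a': node 12→13 (fail-walked)
i=48 'a': node 13→14  emit P3@[47:48]
i=49 'c': node 14→6 (fail-walked)
i=50 'd': node 6→1 (fail-walked)
i=51 'c': node 1→6 (fail-walked)
i=52 'b': node 6→0 (fail-walked)
i=53 'd': node 0→1
i=54 'd': node 1→1 (fail-walked)
i=55 'e': node 1→0 (fail-walked)
i=56 'a': node 0→13
i=57 'c': node 13→6 (fail-walked)
i=58 'a': node 6→7
i=59 'a': node 7→8  emit P1@[57:59],P3@[58:59]
i=60 'd': node 8→1 (fail-walked)
i=61 'b': node 1→2
i=62 'a': node 2→3
i=63 'e': node 3→4
i=64 'c': node 4→5  emit P0@[60:64]
i=65 'd': node 5→1 (fail-walked)
i=66 'b': node 1→2
i=67 'd': node 2→1 (fail-walked)
i=68 'c': node 1→6 (fail-walked)

Matches: [[6,1],[6,3],[13,1],[13,3],[20,1],[20,3],[25,1],[25,3],[32,2],[40,0],[46,2],[48,3],[59,1],[59,3],[64,0]]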